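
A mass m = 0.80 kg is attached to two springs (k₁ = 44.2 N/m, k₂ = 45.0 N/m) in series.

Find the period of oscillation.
k_eq = k₁k₂/(k₁+k₂) = 22.3 N/m
T = 2π√(m/k_eq) = 2π√(0.8/22.3) = 1.19 s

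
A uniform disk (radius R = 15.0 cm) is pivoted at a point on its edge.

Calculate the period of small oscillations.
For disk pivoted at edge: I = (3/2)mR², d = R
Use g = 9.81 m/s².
I/m = (3/2)R² = 0.03375 m²; d = R = 0.15 m
T = 2π√((3/2)R²/(gR)) = 2π√(3R/(2g)) = 0.9516 s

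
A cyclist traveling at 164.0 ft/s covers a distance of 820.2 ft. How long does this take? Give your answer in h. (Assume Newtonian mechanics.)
t = d/v (with unit conversion) = 0.001389 h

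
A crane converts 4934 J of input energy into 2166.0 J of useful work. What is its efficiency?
η = W_out/W_in = 2166.0/4934 = 0.439 = 43.9%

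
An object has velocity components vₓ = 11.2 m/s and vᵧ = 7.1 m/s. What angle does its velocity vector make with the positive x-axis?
θ = arctan(vᵧ/vₓ) = arctan(7.1/11.2) = 32.37°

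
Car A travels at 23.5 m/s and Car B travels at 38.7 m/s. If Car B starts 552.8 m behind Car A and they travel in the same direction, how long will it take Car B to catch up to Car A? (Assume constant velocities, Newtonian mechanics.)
Relative speed: v_rel = 38.7 - 23.5 = 15.2 m/s
Time to catch: t = d₀/v_rel = 552.8/15.2 = 36.37 s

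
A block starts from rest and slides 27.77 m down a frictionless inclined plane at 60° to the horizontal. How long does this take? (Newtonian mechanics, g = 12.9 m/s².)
a = g sin(θ) = 12.9 × sin(60°) = 11.17 m/s²
t = √(2d/a) = √(2 × 27.77 / 11.17) = 2.23 s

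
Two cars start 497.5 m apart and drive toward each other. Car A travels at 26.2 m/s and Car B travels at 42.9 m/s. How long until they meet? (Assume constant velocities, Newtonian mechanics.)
Combined speed: v_combined = 26.2 + 42.9 = 69.1 m/s
Time to meet: t = d/69.1 = 497.5/69.1 = 7.2 s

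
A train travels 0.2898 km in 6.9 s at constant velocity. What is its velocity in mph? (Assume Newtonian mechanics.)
v = d/t (with unit conversion) = 93.95 mph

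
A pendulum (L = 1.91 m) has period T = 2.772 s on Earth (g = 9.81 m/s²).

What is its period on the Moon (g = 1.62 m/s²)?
T = 2π√(L/g), so T_moon/T_earth = √(g_earth/g_moon)
T_moon = 2π√(1.91/1.62) = 6.822 s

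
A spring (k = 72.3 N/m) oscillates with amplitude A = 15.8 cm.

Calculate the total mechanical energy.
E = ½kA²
E = ½kA² = ½×72.3×(0.158)² = 0.9024 J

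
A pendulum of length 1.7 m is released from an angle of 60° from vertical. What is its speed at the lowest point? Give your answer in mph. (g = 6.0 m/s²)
h = L(1 − cosθ) = 1.7×(1 − cos60°) = 0.85 m
v = √(2gh) = √(2×6.0×0.85) = 3.194 m/s = 7.144 mph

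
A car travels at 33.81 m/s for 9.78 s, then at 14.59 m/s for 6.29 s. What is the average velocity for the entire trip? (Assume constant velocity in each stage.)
d₁ = v₁t₁ = 33.81 × 9.78 = 330.662 m
d₂ = v₂t₂ = 14.59 × 6.29 = 91.7711 m
d_total = 422.43 m, t_total = 16.07 s
v_avg = d_total/t_total = 422.43/16.07 = 26.29 m/s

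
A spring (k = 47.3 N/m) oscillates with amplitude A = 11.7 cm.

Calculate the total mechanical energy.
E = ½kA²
E = ½kA² = ½×47.3×(0.117)² = 0.3237 J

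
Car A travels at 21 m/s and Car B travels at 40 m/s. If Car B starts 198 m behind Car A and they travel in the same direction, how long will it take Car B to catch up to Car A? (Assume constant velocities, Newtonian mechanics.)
Relative speed: v_rel = 40 - 21 = 19 m/s
Time to catch: t = d₀/v_rel = 198/19 = 10.42 s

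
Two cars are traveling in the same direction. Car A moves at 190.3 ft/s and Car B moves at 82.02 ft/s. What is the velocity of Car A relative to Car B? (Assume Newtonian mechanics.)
v_rel = v_A - v_B = 190.3 - 82.02 = 108.3 ft/s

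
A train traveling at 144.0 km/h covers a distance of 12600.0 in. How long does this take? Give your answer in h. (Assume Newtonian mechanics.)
t = d/v (with unit conversion) = 0.002222 h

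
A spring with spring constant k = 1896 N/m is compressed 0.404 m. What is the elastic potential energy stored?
PE = ½kx² = ½×1896×0.404² = 154.7 J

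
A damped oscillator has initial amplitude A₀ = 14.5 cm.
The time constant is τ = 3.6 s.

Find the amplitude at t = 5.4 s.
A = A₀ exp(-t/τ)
A = A₀ exp(−t/τ) = 14.5×exp(−5.4/3.6) = 3.235 cm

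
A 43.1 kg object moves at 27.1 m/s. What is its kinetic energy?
KE = ½mv² = ½×43.1×27.1² = 15826.54 J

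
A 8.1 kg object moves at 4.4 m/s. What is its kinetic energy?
KE = ½mv² = ½×8.1×4.4² = 78.408 J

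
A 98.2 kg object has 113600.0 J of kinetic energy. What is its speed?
KE = ½mv² → v = √(2KE/m) = √(2×113600.0/98.2) = 48.1 m/s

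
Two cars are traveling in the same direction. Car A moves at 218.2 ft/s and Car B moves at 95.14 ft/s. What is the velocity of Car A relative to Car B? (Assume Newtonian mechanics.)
v_rel = v_A - v_B = 218.2 - 95.14 = 123.1 ft/s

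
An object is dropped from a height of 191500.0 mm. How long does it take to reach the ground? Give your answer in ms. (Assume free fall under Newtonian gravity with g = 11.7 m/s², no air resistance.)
t = √(2h/g) (with unit conversion) = 5721.0 ms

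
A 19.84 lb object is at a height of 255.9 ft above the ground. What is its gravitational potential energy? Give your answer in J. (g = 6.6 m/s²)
PE = mgh = 8.999 kg × 6.6 m/s² × 78 m = 4633 J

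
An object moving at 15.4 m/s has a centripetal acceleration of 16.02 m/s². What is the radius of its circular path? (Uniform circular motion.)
r = v²/a_c = 15.4²/16.02 = 14.8 m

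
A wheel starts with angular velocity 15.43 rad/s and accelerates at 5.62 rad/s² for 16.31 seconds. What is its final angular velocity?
ω = ω₀ + αt = 15.43 + 5.62 × 16.31 = 107.09 rad/s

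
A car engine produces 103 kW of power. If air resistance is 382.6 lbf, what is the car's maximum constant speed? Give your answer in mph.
P = Fv → v = P/F = 103000 W / 1702 N = 60.52 m/s = 135.4 mph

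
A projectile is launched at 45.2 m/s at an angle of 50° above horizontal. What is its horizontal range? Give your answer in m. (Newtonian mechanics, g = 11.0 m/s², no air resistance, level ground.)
R = v₀² sin(2θ) / g = 182.9 m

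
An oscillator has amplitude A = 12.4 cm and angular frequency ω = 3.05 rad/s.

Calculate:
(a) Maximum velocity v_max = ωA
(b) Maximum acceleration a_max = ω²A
v_max = ωA = 3.05×0.124 = 0.3782 m/s
a_max = ω²A = 3.05²×0.124 = 1.154 m/s²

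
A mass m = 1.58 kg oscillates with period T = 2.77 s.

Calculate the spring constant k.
T = 2π√(m/k) → k = m(2π/T)² = 1.58×(2π/2.77)² = 8.129 N/m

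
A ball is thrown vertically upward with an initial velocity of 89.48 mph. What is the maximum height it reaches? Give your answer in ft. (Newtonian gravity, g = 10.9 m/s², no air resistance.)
h_max = v₀²/(2g) (with unit conversion) = 240.8 ft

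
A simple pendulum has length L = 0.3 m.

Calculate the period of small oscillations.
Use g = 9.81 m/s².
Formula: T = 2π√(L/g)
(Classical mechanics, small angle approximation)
T = 2π√(L/g) = 2π√(0.3/9.81) = 1.099 s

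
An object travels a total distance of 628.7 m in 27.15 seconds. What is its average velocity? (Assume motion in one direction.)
v_avg = Δd / Δt = 628.7 / 27.15 = 23.16 m/s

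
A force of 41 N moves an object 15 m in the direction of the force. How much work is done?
W = Fd = 41×15 = 615.0 J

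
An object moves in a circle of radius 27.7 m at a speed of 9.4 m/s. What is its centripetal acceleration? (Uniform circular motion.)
a_c = v²/r = 9.4²/27.7 = 88.36/27.7 = 3.19 m/s²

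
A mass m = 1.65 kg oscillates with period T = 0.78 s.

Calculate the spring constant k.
T = 2π√(m/k) → k = m(2π/T)² = 1.65×(2π/0.78)² = 107.1 N/m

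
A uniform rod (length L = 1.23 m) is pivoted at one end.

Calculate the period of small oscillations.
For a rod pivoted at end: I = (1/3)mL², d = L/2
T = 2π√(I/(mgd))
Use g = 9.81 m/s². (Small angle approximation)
I/m = (1/3)L² = 0.5043 m²; d = L/2 = 0.615 m
T = 2π√(I/(mgd)) = 2π√(0.5043/(9.81×0.615)) = 1.817 s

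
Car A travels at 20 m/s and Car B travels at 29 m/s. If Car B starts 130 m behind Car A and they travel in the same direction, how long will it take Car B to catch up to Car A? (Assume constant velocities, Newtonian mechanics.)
Relative speed: v_rel = 29 - 20 = 9 m/s
Time to catch: t = d₀/v_rel = 130/9 = 14.44 s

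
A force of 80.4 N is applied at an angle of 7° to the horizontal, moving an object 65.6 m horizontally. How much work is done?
W = Fd cosθ = 80.4×65.6×cos(7°) = 5234.9 J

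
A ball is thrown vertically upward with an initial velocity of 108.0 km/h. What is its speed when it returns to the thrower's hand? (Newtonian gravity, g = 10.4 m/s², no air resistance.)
By conservation of energy, the ball returns at the same speed = 108.0 km/h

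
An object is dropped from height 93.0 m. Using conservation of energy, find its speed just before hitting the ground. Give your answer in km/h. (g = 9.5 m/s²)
mgh = ½mv² → v = √(2gh) = √(2×9.5×93) = 42.04 m/s = 151.3 km/h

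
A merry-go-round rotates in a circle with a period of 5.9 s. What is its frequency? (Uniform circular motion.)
f = 1/T = 1/5.9 = 0.1695 Hz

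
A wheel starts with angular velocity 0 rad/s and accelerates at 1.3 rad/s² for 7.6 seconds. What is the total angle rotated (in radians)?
θ = ω₀t + ½αt² = 0×7.6 + ½×1.3×7.6² = 37.54 rad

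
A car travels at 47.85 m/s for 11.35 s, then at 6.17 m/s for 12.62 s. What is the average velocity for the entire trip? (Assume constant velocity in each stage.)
d₁ = v₁t₁ = 47.85 × 11.35 = 543.097 m
d₂ = v₂t₂ = 6.17 × 12.62 = 77.8654 m
d_total = 620.96 m, t_total = 23.97 s
v_avg = d_total/t_total = 620.96/23.97 = 25.91 m/s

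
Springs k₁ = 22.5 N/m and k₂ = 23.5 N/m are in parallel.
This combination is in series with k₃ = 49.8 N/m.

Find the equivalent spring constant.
k₁₂ = k₁ + k₂ = 46 N/m (parallel)
1/k_eq = 1/k₁₂ + 1/k₃ → k_eq = 23.91 N/m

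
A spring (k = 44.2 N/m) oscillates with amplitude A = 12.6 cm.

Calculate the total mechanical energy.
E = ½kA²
E = ½kA² = ½×44.2×(0.126)² = 0.3509 J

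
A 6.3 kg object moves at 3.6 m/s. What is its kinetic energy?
KE = ½mv² = ½×6.3×3.6² = 40.824 J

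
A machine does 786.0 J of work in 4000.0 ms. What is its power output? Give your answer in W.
P = W/t = 786 J / 4 s = 196.5 W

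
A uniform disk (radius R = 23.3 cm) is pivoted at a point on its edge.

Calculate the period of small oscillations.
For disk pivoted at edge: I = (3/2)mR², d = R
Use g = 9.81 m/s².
I/m = (3/2)R² = 0.08143 m²; d = R = 0.233 m
T = 2π√((3/2)R²/(gR)) = 2π√(3R/(2g)) = 1.186 s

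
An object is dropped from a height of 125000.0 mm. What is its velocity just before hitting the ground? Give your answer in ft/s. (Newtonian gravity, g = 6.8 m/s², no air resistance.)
v = √(2gh) (with unit conversion) = 135.3 ft/s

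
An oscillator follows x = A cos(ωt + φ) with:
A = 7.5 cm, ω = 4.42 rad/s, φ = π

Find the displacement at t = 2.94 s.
x = A cos(ωt + φ) = 7.5×cos(4.42×2.94 + π) = -6.822 cm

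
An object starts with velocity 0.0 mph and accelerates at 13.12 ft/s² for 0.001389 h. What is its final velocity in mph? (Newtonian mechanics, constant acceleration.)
v = v₀ + at (with unit conversion) = 44.73 mph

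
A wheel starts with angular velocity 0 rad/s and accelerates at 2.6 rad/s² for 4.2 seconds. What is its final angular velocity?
ω = ω₀ + αt = 0 + 2.6 × 4.2 = 10.92 rad/s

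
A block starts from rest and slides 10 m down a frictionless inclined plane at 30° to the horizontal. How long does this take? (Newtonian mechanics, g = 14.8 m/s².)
a = g sin(θ) = 14.8 × sin(30°) = 7.4 m/s²
t = √(2d/a) = √(2 × 10 / 7.4) = 1.64 s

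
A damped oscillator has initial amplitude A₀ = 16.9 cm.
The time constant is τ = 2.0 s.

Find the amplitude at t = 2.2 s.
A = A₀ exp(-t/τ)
A = A₀ exp(−t/τ) = 16.9×exp(−2.2/2.0) = 5.626 cm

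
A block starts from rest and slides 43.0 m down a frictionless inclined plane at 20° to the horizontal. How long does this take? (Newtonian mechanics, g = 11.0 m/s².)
a = g sin(θ) = 11.0 × sin(20°) = 3.76 m/s²
t = √(2d/a) = √(2 × 43.0 / 3.76) = 4.78 s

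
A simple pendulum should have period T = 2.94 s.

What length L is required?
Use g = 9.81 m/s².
T = 2π√(L/g) → L = g(T/2π)² = 9.81×(2.94/2π)² = 2.148 m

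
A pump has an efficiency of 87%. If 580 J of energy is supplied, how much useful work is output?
W_out = η × W_in = 0.87 × 580 = 504.6 J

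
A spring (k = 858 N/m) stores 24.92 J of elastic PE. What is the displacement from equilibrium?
PE = ½kx² → x = √(2PE/k) = √(2×24.92/858) = 0.241 m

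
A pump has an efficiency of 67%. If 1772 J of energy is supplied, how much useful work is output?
W_out = η × W_in = 0.67 × 1772 = 1187.2 J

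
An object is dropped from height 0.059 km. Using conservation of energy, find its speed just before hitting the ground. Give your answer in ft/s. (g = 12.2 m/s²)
mgh = ½mv² → v = √(2gh) = √(2×12.2×59) = 37.94 m/s = 124.5 ft/s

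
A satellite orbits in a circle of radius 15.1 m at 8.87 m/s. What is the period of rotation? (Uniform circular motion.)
T = 2πr/v = 2π×15.1/8.87 = 10.7 s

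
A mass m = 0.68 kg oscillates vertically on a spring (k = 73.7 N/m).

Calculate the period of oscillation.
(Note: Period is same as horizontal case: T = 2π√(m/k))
T = 2π√(m/k) = 2π√(0.68/73.7) = 0.6035 s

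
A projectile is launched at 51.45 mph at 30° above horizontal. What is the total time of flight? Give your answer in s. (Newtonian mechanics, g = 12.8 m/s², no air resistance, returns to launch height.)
T = 2v₀sin(θ)/g (with unit conversion) = 1.797 s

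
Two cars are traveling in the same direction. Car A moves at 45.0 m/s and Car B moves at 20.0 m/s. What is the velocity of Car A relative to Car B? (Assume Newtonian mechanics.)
v_rel = v_A - v_B = 45.0 - 20.0 = 25.0 m/s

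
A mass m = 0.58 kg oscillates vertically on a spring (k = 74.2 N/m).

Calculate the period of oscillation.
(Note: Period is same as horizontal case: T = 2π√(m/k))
T = 2π√(m/k) = 2π√(0.58/74.2) = 0.5555 s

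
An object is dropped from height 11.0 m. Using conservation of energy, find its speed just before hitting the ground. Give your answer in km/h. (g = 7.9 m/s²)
mgh = ½mv² → v = √(2gh) = √(2×7.9×11) = 13.18 m/s = 47.46 km/h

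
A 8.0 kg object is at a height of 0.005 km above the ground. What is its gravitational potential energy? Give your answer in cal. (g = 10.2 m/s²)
PE = mgh = 8 kg × 10.2 m/s² × 5 m = 408 J = 97.51 cal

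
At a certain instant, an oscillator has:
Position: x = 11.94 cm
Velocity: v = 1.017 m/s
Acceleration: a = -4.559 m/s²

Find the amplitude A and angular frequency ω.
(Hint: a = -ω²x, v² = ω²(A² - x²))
a = −ω²x → ω = √(|a|/x) = √(4.559/0.1194) = 6.179 rad/s
v² = ω²(A² − x²) → A = √(x² + v²/ω²) = √(0.1194² + 1.017²/6.179²) = 0.2033 m = 20.33 cm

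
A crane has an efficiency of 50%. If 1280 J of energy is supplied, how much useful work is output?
W_out = η × W_in = 0.5 × 1280 = 640.0 J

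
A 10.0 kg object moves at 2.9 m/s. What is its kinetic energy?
KE = ½mv² = ½×10.0×2.9² = 42.05 J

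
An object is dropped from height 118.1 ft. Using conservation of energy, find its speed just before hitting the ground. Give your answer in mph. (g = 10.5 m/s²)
mgh = ½mv² → v = √(2gh) = √(2×10.5×36) = 27.49 m/s = 61.5 mph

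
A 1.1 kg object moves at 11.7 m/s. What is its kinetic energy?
KE = ½mv² = ½×1.1×11.7² = 75.2895 J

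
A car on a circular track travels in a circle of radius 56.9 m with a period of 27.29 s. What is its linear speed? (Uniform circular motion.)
v = 2πr/T = 2π×56.9/27.29 = 13.1 m/s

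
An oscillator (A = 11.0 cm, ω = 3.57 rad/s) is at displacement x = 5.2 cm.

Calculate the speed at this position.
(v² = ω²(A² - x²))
v = ω√(A² − x²) = 3.57×√(0.11² − 0.052²) = 0.3461 m/s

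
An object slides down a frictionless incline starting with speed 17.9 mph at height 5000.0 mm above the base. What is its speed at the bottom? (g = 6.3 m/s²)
½mv₀² + mgh = ½mv² → v = √(v₀² + 2gh) = √(8.002² + 2×6.3×5) = 11.27 m/s = 25.21 mph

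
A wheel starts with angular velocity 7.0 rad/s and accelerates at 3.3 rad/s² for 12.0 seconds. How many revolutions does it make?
θ = ω₀t + ½αt² = 7.0×12.0 + ½×3.3×12.0² = 321.6 rad
Revolutions = θ/(2π) = 321.6/(2π) = 51.18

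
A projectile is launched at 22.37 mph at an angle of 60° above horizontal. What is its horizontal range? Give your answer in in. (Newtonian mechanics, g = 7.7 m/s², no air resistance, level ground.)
R = v₀² sin(2θ) / g (with unit conversion) = 442.8 in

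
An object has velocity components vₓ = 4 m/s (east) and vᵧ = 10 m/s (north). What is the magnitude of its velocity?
|v| = √(vₓ² + vᵧ²) = √(4² + 10²) = √(116) = 10.77 m/s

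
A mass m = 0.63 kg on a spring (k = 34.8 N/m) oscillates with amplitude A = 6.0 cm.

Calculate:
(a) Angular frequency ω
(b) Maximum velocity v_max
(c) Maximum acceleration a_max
ω = √(k/m) = √(34.8/0.63) = 7.432 rad/s
v_max = ωA = 7.432×0.06 = 0.4459 m/s
a_max = ω²A = 7.432²×0.06 = 3.314 m/s²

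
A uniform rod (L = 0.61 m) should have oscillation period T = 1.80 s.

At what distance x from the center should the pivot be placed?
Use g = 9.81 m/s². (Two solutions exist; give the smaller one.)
T = 2π√((L²/12 + x²)/(gx)). Let c = T²g/(4π²) = 0.8051.
x² − cx + L²/12 = 0 → x = (c − √(c² − L²/3))/2 = 0.04056 m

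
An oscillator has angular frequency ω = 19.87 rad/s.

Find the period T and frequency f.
T = 2π/ω = 2π/19.87 = 0.3162 s; f = ω/2π = 3.162 Hz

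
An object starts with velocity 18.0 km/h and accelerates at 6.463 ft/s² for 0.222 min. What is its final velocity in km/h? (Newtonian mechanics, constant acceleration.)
v = v₀ + at (with unit conversion) = 112.5 km/h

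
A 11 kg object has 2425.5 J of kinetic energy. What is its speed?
KE = ½mv² → v = √(2KE/m) = √(2×2425.5/11) = 21.0 m/s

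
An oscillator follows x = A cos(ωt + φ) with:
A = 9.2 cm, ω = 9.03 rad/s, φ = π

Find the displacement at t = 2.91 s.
x = A cos(ωt + φ) = 9.2×cos(9.03×2.91 + π) = -3.804 cm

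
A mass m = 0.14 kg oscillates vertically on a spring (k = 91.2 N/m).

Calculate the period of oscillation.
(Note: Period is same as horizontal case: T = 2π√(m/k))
T = 2π√(m/k) = 2π√(0.14/91.2) = 0.2462 s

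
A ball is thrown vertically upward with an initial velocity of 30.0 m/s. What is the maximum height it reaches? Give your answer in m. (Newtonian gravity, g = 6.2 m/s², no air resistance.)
h_max = v₀²/(2g) = 72.58 m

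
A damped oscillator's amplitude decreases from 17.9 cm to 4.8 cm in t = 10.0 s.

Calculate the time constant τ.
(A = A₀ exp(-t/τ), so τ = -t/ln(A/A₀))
A/A₀ = 4.8/17.9 = 0.2682; ln(A/A₀) = -1.316
τ = −t/ln(A/A₀) = −10.0/-1.316 = 7.598 s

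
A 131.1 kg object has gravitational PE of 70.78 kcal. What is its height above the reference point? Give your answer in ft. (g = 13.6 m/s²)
PE = mgh → h = PE/(mg) = 2.961e+05 J / (131.1 kg × 13.6 m/s²) = 166.1 m = 544.9 ft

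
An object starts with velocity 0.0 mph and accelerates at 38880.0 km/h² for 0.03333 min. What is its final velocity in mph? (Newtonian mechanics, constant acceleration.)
v = v₀ + at (with unit conversion) = 13.42 mph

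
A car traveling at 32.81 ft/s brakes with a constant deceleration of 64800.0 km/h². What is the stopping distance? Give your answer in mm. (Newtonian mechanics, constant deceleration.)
d = v₀² / (2a) (with unit conversion) = 10000.0 mm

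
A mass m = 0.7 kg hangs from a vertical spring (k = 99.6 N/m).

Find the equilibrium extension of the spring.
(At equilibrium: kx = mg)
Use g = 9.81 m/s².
x_eq = mg/k = 0.7×9.81/99.6 = 0.06895 m = 6.895 cm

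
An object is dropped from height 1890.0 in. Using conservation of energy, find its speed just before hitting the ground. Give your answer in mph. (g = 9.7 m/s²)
mgh = ½mv² → v = √(2gh) = √(2×9.7×48.01) = 30.52 m/s = 68.27 mph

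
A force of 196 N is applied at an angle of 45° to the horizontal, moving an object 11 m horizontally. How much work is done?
W = Fd cosθ = 196×11×cos(45°) = 1524.5 J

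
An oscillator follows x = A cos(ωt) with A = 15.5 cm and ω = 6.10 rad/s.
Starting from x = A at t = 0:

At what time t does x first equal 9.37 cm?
cos(ωt) = x/A = 9.37/15.5 = 0.6045
ωt = arccos(0.6045) = 0.9216 rad
t = 0.9216/6.1 = 0.1511 s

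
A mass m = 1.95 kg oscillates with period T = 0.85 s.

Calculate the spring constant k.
T = 2π√(m/k) → k = m(2π/T)² = 1.95×(2π/0.85)² = 106.6 N/m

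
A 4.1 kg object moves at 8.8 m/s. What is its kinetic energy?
KE = ½mv² = ½×4.1×8.8² = 158.752 J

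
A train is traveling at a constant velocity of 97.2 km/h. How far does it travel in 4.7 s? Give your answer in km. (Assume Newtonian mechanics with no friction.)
d = vt (with unit conversion) = 0.1269 km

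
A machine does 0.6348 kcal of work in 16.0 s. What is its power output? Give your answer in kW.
P = W/t = 2656 J / 16 s = 166 W = 0.166 kW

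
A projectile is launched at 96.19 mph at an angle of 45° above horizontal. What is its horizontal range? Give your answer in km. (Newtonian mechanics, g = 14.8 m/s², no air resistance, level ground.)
R = v₀² sin(2θ) / g (with unit conversion) = 0.1249 km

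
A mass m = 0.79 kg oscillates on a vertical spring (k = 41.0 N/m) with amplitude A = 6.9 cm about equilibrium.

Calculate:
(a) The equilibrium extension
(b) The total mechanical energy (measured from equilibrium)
x_eq = mg/k = 0.79×9.81/41.0 = 0.189 m = 18.9 cm
E = ½kA² = ½×41.0×(0.069)² = 0.0976 J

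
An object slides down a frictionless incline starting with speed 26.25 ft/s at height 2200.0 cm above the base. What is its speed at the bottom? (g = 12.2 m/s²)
½mv₀² + mgh = ½mv² → v = √(v₀² + 2gh) = √(8.001² + 2×12.2×22) = 24.51 m/s = 80.42 ft/s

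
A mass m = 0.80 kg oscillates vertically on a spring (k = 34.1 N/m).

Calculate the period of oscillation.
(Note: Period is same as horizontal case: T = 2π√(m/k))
T = 2π√(m/k) = 2π√(0.8/34.1) = 0.9624 s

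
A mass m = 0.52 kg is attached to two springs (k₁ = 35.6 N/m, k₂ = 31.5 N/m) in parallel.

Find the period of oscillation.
k_eq = k₁+k₂ = 67.1 N/m
T = 2π√(m/k_eq) = 2π√(0.52/67.1) = 0.5531 s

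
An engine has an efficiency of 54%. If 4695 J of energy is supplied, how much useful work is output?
W_out = η × W_in = 0.54 × 4695 = 2535.3 J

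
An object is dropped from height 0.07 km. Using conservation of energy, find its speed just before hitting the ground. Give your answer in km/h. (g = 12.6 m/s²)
mgh = ½mv² → v = √(2gh) = √(2×12.6×70) = 42 m/s = 151.2 km/h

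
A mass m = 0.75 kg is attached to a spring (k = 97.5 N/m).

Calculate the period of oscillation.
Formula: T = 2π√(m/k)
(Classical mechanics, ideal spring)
T = 2π√(m/k) = 2π√(0.75/97.5) = 0.5511 s; f = 1/T = 1.815 Hz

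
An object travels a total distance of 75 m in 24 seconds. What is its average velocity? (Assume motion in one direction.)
v_avg = Δd / Δt = 75 / 24 = 3.12 m/s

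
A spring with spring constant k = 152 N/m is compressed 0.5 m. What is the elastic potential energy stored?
PE = ½kx² = ½×152×0.5² = 19.0 J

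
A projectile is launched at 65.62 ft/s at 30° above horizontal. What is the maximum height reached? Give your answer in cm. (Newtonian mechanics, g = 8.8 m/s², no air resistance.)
H = v₀²sin²(θ)/(2g) (with unit conversion) = 568.2 cm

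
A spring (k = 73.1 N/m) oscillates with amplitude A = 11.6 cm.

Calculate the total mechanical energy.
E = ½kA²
E = ½kA² = ½×73.1×(0.116)² = 0.4918 J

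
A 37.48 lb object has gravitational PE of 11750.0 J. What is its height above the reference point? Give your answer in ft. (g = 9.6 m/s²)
PE = mgh → h = PE/(mg) = 1.175e+04 J / (17 kg × 9.6 m/s²) = 71.99 m = 236.2 ft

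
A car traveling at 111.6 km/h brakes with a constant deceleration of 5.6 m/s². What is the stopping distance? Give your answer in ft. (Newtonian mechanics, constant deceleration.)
d = v₀² / (2a) (with unit conversion) = 281.5 ft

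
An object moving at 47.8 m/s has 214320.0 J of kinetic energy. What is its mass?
KE = ½mv² → m = 2KE/v² = 2×214320.0/47.8² = 187.6 kg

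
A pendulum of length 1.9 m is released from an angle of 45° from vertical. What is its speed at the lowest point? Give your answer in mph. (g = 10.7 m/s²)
h = L(1 − cosθ) = 1.9×(1 − cos45°) = 0.5565 m
v = √(2gh) = √(2×10.7×0.5565) = 3.451 m/s = 7.72 mph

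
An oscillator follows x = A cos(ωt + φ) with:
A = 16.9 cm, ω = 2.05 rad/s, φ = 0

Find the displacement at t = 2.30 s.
x = A cos(ωt + φ) = 16.9×cos(2.05×2.3 + 0) = 0.04413 cm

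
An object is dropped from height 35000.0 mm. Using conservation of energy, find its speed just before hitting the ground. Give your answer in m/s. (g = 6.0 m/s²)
mgh = ½mv² → v = √(2gh) = √(2×6.0×35) = 20.49 m/s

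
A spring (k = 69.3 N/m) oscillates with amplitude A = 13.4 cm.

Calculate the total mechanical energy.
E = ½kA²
E = ½kA² = ½×69.3×(0.134)² = 0.6222 J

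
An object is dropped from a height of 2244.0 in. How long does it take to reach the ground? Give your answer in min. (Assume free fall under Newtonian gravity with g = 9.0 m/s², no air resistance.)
t = √(2h/g) (with unit conversion) = 0.05932 min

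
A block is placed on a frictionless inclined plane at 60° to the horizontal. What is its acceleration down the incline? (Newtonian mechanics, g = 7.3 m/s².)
a = g sin(θ) = 7.3 × sin(60°) = 7.3 × 0.866 = 6.32 m/s²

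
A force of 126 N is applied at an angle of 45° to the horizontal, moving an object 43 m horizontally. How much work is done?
W = Fd cosθ = 126×43×cos(45°) = 3831.1 J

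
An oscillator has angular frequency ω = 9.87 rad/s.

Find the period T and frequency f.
T = 2π/ω = 2π/9.87 = 0.6366 s; f = ω/2π = 1.571 Hz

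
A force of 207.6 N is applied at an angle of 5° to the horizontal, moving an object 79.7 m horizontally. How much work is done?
W = Fd cosθ = 207.6×79.7×cos(5°) = 16483.0 J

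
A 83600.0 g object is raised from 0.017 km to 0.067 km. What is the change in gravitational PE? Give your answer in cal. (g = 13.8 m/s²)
ΔPE = mg(h₂ − h₁) = 83.6 kg × 13.8 m/s² × (67 − 17) m = 5.768e+04 J = 13790.0 cal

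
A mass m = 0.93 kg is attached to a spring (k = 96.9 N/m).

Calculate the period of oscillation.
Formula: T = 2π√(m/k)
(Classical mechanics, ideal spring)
T = 2π√(m/k) = 2π√(0.93/96.9) = 0.6155 s; f = 1/T = 1.625 Hz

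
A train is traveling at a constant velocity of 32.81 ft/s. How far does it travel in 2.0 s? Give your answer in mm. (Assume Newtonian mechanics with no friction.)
d = vt (with unit conversion) = 20000.0 mm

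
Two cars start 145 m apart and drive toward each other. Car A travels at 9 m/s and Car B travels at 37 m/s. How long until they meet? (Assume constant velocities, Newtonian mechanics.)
Combined speed: v_combined = 9 + 37 = 46 m/s
Time to meet: t = d/46 = 145/46 = 3.15 s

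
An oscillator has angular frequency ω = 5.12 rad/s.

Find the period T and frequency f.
T = 2π/ω = 2π/5.12 = 1.227 s; f = ω/2π = 0.8149 Hz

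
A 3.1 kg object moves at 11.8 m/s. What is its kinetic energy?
KE = ½mv² = ½×3.1×11.8² = 215.822 J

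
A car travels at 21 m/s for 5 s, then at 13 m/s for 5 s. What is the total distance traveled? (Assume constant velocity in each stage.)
d₁ = v₁t₁ = 21 × 5 = 105 m
d₂ = v₂t₂ = 13 × 5 = 65 m
d_total = 105 + 65 = 170 m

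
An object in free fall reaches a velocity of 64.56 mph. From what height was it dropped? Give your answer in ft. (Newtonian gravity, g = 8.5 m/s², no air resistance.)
h = v²/(2g) (with unit conversion) = 160.8 ft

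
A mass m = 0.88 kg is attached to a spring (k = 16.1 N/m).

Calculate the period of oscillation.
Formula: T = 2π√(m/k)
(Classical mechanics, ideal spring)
T = 2π√(m/k) = 2π√(0.88/16.1) = 1.469 s; f = 1/T = 0.6808 Hz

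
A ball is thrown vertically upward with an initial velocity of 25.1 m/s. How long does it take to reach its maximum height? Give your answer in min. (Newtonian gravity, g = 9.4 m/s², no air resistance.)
t_up = v₀/g (with unit conversion) = 0.0445 min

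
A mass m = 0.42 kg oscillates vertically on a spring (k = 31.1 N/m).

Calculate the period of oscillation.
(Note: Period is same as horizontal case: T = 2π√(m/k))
T = 2π√(m/k) = 2π√(0.42/31.1) = 0.7302 s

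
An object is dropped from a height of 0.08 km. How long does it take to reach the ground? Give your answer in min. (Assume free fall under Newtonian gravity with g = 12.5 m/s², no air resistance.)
t = √(2h/g) (with unit conversion) = 0.05963 min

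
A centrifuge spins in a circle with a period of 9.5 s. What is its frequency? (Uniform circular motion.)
f = 1/T = 1/9.5 = 0.1053 Hz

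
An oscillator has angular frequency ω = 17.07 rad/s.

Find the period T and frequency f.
T = 2π/ω = 2π/17.07 = 0.3681 s; f = ω/2π = 2.717 Hz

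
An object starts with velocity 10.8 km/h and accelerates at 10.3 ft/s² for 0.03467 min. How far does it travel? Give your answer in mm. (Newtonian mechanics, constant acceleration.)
d = v₀t + ½at² (with unit conversion) = 13030.0 mm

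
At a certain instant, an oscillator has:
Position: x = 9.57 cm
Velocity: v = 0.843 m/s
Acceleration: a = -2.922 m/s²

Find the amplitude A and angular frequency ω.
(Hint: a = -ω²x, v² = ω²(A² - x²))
a = −ω²x → ω = √(|a|/x) = √(2.922/0.0957) = 5.526 rad/s
v² = ω²(A² − x²) → A = √(x² + v²/ω²) = √(0.0957² + 0.843²/5.526²) = 0.1801 m = 18.01 cm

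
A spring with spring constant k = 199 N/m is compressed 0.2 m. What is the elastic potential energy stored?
PE = ½kx² = ½×199×0.2² = 3.98 J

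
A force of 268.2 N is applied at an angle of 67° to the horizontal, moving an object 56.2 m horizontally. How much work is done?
W = Fd cosθ = 268.2×56.2×cos(67°) = 5889.4 J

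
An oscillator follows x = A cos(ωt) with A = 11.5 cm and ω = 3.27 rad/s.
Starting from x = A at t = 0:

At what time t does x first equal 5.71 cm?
cos(ωt) = x/A = 5.71/11.5 = 0.4965
ωt = arccos(0.4965) = 1.051 rad
t = 1.051/3.27 = 0.3215 s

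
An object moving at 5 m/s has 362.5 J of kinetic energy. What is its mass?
KE = ½mv² → m = 2KE/v² = 2×362.5/5² = 29.0 kg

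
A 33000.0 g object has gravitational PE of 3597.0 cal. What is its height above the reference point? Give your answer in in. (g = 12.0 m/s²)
PE = mgh → h = PE/(mg) = 1.505e+04 J / (33 kg × 12.0 m/s²) = 38 m = 1496.0 in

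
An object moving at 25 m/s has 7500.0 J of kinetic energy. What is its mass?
KE = ½mv² → m = 2KE/v² = 2×7500.0/25² = 24.0 kg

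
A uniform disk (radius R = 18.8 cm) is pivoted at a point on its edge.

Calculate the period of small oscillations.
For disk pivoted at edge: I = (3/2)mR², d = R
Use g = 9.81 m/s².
I/m = (3/2)R² = 0.05302 m²; d = R = 0.188 m
T = 2π√((3/2)R²/(gR)) = 2π√(3R/(2g)) = 1.065 s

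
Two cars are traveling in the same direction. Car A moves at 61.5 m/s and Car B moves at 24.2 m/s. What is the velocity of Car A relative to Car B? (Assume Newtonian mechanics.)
v_rel = v_A - v_B = 61.5 - 24.2 = 37.3 m/s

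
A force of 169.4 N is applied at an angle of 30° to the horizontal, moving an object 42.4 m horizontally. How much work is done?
W = Fd cosθ = 169.4×42.4×cos(30°) = 6220.3 J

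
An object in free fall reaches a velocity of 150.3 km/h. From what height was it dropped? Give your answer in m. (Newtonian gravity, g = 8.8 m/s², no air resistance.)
h = v²/(2g) (with unit conversion) = 99.04 m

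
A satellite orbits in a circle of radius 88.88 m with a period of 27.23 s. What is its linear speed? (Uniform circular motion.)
v = 2πr/T = 2π×88.88/27.23 = 20.51 m/s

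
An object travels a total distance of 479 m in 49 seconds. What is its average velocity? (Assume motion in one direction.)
v_avg = Δd / Δt = 479 / 49 = 9.78 m/s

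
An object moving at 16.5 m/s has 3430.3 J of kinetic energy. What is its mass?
KE = ½mv² → m = 2KE/v² = 2×3430.3/16.5² = 25.2 kg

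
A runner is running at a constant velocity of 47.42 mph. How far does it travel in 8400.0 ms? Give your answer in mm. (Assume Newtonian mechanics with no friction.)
d = vt (with unit conversion) = 178100.0 mm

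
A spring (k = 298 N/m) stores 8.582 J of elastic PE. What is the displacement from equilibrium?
PE = ½kx² → x = √(2PE/k) = √(2×8.582/298) = 0.24 m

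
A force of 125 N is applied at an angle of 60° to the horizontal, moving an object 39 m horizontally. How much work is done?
W = Fd cosθ = 125×39×cos(60°) = 2437.5 J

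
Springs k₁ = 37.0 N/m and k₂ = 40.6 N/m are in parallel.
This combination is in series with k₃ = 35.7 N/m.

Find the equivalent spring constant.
k₁₂ = k₁ + k₂ = 77.6 N/m (parallel)
1/k_eq = 1/k₁₂ + 1/k₃ → k_eq = 24.45 N/m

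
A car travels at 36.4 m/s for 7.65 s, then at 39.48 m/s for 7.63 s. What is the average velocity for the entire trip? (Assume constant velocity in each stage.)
d₁ = v₁t₁ = 36.4 × 7.65 = 278.46 m
d₂ = v₂t₂ = 39.48 × 7.63 = 301.232 m
d_total = 579.69 m, t_total = 15.28 s
v_avg = d_total/t_total = 579.69/15.28 = 37.94 m/s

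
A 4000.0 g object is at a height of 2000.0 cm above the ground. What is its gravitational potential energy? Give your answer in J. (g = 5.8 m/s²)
PE = mgh = 4 kg × 5.8 m/s² × 20 m = 464 J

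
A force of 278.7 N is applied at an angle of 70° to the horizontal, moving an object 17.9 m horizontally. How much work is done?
W = Fd cosθ = 278.7×17.9×cos(70°) = 1706.2 J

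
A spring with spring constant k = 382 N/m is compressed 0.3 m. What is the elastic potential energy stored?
PE = ½kx² = ½×382×0.3² = 17.19 J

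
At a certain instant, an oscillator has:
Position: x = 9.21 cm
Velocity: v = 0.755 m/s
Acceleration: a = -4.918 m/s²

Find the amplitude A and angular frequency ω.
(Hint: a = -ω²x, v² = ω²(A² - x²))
a = −ω²x → ω = √(|a|/x) = √(4.918/0.0921) = 7.307 rad/s
v² = ω²(A² − x²) → A = √(x² + v²/ω²) = √(0.0921² + 0.755²/7.307²) = 0.1384 m = 13.84 cm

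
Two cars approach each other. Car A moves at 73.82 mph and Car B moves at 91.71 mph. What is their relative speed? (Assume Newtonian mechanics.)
v_rel = v_A + v_B = 73.82 + 91.71 = 165.5 mph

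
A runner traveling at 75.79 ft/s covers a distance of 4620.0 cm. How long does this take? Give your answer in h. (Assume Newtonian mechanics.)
t = d/v (with unit conversion) = 0.0005555 h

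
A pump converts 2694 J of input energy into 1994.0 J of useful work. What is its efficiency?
η = W_out/W_in = 1994.0/2694 = 0.7402 = 74.02%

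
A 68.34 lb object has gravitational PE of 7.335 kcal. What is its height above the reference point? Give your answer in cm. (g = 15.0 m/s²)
PE = mgh → h = PE/(mg) = 3.069e+04 J / (31 kg × 15.0 m/s²) = 66 m = 6600.0 cm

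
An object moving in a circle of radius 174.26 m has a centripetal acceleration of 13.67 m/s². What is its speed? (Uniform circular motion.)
v = √(a_c × r) = √(13.67 × 174.26) = 48.81 m/s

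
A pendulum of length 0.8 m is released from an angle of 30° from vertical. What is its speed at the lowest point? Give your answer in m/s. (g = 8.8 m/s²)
h = L(1 − cosθ) = 0.8×(1 − cos30°) = 0.1072 m
v = √(2gh) = √(2×8.8×0.1072) = 1.373 m/s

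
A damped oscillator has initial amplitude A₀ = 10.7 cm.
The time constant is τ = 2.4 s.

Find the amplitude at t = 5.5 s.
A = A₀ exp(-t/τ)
A = A₀ exp(−t/τ) = 10.7×exp(−5.5/2.4) = 1.082 cm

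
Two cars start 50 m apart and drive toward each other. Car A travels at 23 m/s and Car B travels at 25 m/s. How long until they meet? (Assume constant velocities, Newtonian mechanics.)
Combined speed: v_combined = 23 + 25 = 48 m/s
Time to meet: t = d/48 = 50/48 = 1.04 s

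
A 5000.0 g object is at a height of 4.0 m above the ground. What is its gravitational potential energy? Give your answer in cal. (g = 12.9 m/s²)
PE = mgh = 5 kg × 12.9 m/s² × 4 m = 258 J = 61.66 cal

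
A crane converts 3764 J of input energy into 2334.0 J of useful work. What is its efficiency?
η = W_out/W_in = 2334.0/3764 = 0.6201 = 62.01%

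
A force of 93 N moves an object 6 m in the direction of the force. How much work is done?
W = Fd = 93×6 = 558.0 J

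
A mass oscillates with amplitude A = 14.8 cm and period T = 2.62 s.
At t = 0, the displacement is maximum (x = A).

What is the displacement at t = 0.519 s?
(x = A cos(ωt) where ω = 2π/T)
ω = 2π/T = 2π/2.62 = 2.398 rad/s
x = A cos(ωt) = 14.8×cos(2.398×0.519) = 4.742 cm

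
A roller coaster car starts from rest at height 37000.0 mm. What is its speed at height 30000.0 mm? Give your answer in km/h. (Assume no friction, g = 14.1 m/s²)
mgh₁ = ½mv₂² + mgh₂ → v₂ = √(2g(h₁−h₂)) = √(2×14.1×(37−30)) = 14.05 m/s = 50.58 km/h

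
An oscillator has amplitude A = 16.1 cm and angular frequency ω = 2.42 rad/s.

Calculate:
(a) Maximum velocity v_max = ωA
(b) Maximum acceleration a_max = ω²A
v_max = ωA = 2.42×0.161 = 0.3896 m/s
a_max = ω²A = 2.42²×0.161 = 0.9429 m/s²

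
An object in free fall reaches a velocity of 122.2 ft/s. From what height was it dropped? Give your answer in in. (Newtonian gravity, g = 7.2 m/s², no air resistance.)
h = v²/(2g) (with unit conversion) = 3793.0 in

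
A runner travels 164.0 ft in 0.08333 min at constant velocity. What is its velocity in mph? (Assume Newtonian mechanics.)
v = d/t (with unit conversion) = 22.36 mph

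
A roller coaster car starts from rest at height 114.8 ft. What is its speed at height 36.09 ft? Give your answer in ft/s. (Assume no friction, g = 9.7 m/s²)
mgh₁ = ½mv₂² + mgh₂ → v₂ = √(2g(h₁−h₂)) = √(2×9.7×(34.99−11)) = 21.57 m/s = 70.78 ft/s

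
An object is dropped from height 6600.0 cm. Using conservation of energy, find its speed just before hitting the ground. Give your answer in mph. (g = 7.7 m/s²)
mgh = ½mv² → v = √(2gh) = √(2×7.7×66) = 31.88 m/s = 71.32 mph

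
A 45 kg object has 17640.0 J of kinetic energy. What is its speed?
KE = ½mv² → v = √(2KE/m) = √(2×17640.0/45) = 28.0 m/s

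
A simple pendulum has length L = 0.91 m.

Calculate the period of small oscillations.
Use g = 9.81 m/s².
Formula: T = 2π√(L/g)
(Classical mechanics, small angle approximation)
T = 2π√(L/g) = 2π√(0.91/9.81) = 1.914 s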